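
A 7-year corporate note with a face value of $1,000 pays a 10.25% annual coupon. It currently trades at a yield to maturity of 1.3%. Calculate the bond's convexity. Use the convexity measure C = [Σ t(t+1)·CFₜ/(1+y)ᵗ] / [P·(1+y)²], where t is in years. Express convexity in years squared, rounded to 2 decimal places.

With y = 0.013:
  t   CF        PV=CF/(1+0.013)^t    t·PV        t(t+1)·PV
  1       102.50       101.1846       101.1846         202.3692
  2       102.50        99.8861       199.7722         599.3165
  3       102.50        98.6042       295.8127       1,183.2507
  4       102.50        97.3388       389.3553       1,946.7764
  5       102.50        96.0897       480.4483       2,882.6897
  6       102.50        94.8565       569.1391       3,983.9739
  7     1,102.50     1,007.1925     7,050.3475      56,402.7797
  Σ                  1,595.1524     9,086.0596      67,201.1561
P = 1,595.1524.
Convexity = Σ t(t+1)·PV / [P·(1+y)²] = 67,201.1561 / (1,595.1524 × 1.026169) = 41.05402.

41.05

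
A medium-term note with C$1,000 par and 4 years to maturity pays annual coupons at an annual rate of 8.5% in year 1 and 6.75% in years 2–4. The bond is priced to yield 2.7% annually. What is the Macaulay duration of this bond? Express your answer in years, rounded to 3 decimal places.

3.625 years

Periodic yield y = 0.027. Discount each cash flow and weight by its year:
  t   CF        PV=CF/(1+0.027)^t    t·PV
  1        85.00        82.7653        82.7653
  2        67.50        63.9975       127.9950
  3        67.50        62.3150       186.9449
  4     1,067.50       959.5909     3,838.3635
  Σ                  1,168.6687     4,236.0687
Price P = Σ PV = 1,168.6687.
Macaulay duration = Σ(t·PV) / P = 4,236.0687 / 1,168.6687 = 3.62470 years.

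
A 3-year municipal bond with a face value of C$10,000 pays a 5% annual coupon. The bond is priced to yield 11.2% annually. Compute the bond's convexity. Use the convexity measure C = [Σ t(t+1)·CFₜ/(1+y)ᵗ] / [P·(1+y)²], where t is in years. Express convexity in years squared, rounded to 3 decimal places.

9.045

With y = 0.112:
  t   CF        PV=CF/(1+0.112)^t    t·PV        t(t+1)·PV
  1       500.00       449.6403       449.6403         899.2806
  2       500.00       404.3528       808.7056       2,426.1167
  3    10,500.00     7,636.1586    22,908.4757      91,633.9026
  Σ                  8,490.1516    24,166.8215      94,959.2999
P = 8,490.1516.
Convexity = Σ t(t+1)·PV / [P·(1+y)²] = 94,959.2999 / (8,490.1516 × 1.236544) = 9.04508.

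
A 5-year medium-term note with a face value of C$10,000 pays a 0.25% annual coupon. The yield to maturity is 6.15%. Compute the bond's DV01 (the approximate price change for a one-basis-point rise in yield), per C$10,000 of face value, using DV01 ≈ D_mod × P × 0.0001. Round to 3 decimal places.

C$3.523

Periodic yield y = 0.0615.
  t   CF        PV=CF/(1+0.0615)^t    t·PV
  1        25.00        23.5516        23.5516
  2        25.00        22.1871        44.3741
  3        25.00        20.9016        62.7049
  4        25.00        19.6906        78.7626
  5    10,025.00     7,438.4832    37,192.4162
  Σ                  7,524.8142    37,401.8094
P = 7,524.8142; D_Mac = 4.97046 yrs; D_mod = 4.68249 yrs.
DV01 ≈ 4.68249 × 7,524.8142 × 0.0001 = 3.523487.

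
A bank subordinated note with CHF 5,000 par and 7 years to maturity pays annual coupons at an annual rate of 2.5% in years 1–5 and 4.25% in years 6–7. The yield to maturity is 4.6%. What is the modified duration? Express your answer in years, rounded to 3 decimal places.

6.184 years

Periodic yield y = 0.046. First find Macaulay duration:
  t   CF        PV=CF/(1+0.046)^t    t·PV
  1       125.00       119.5029       119.5029
  2       125.00       114.2475       228.4950
  3       125.00       109.2232       327.6696
  4       125.00       104.4199       417.6796
  5       125.00        99.8278       499.1391
  6       212.50       162.2441       973.4644
  7     5,212.50     3,804.7338    26,633.1366
  Σ                  4,514.1992    29,199.0872
P = 4,514.1992; Macaulay duration = 29,199.0872 / 4,514.1992 = 6.46828 years.
Modified duration = D_Mac / (1 + y) = 6.46828 / 1.046 = 6.18382 years.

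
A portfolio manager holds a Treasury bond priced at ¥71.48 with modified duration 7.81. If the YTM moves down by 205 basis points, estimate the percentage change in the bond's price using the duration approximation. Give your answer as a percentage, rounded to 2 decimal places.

+16.01%

Duration approximation: ΔP/P ≈ -D_mod · Δy = -7.81 × (-0.0205) = +0.160105.
As a percentage: +16.0105%.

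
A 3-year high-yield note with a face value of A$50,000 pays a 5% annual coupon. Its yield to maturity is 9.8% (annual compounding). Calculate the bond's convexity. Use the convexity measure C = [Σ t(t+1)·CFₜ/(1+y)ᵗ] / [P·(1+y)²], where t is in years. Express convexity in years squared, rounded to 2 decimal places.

9.29

With y = 0.098:
  t   CF        PV=CF/(1+0.098)^t    t·PV        t(t+1)·PV
  1     2,500.00     2,276.8670     2,276.8670       4,553.7341
  2     2,500.00     2,073.6494     4,147.2988      12,441.8963
  3    52,500.00    39,659.9610   118,979.8831     475,919.5323
  Σ                 44,010.4774   125,404.0489     492,915.1627
P = 44,010.4774.
Convexity = Σ t(t+1)·PV / [P·(1+y)²] = 492,915.1627 / (44,010.4774 × 1.205604) = 9.28991.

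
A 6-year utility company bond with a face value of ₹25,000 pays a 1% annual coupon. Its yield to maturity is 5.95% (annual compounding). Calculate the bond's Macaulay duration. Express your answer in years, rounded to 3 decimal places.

Periodic yield y = 0.0595. Discount each cash flow and weight by its year:
  t   CF        PV=CF/(1+0.0595)^t    t·PV
  1       250.00       235.9604       235.9604
  2       250.00       222.7092       445.4183
  3       250.00       210.2021       630.6064
  4       250.00       198.3975       793.5899
  5       250.00       187.2558       936.2788
  6    25,250.00    17,850.7150   107,104.2900
  Σ                 18,905.2399   110,146.1439
Price P = Σ PV = 18,905.2399.
Macaulay duration = Σ(t·PV) / P = 110,146.1439 / 18,905.2399 = 5.82622 years.

5.826 years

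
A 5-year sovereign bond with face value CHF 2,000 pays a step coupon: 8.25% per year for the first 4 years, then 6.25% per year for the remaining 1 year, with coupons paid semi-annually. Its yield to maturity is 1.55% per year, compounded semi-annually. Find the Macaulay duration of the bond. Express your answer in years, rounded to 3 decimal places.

4.311 years

Periodic yield y = 0.00775. Discount each cash flow and weight by its period:
  t   CF        PV=CF/(1+0.00775)^t    t·PV
  1        82.50        81.8655        81.8655
  2        82.50        81.2360       162.4719
  3        82.50        80.6112       241.8337
  4        82.50        79.9913       319.9652
  5        82.50        79.3761       396.8806
  6        82.50        78.7657       472.5942
  7        82.50        78.1600       547.1197
  8        82.50        77.5589       620.4710
  9        62.50        58.3049       524.7437
  10    2,062.50     1,909.2636    19,092.6358
  Σ                  2,605.1331    22,460.5814
Price P = Σ PV = 2,605.1331.
Macaulay duration = Σ(t·PV) / P = 22,460.5814 / 2,605.1331 = 8.62166 half-year periods.
In years: 8.62166 / 2 = 4.31083 years.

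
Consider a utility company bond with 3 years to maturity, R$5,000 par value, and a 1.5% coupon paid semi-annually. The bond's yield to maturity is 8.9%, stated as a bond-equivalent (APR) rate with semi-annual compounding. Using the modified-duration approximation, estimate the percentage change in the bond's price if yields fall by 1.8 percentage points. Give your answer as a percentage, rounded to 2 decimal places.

Periodic yield y = 0.0445. Modified duration first:
  t   CF        PV=CF/(1+0.0445)^t    t·PV
  1        37.50        35.9023        35.9023
  2        37.50        34.3728        68.7455
  3        37.50        32.9083        98.7250
  4        37.50        31.5063       126.0252
  5        37.50        30.1640       150.8200
  6     5,037.50     3,879.3985    23,276.3910
  Σ                  4,044.2523    23,756.6091
P = 4,044.2523; D_Mac = 5.87417 half-year periods = 2.93708 yrs; D_mod = 2.93708/(1+0.0445) = 2.81195 yrs.
ΔP/P ≈ -D_mod · Δy = -2.81195 × (-0.018) = +0.050615 = +5.0615%.

+5.06%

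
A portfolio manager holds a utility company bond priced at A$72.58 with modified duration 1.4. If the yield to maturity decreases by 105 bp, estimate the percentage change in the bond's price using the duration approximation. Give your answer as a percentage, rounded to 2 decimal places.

Duration approximation: ΔP/P ≈ -D_mod · Δy = -1.4 × (-0.0105) = +0.014700.
As a percentage: +1.4700%.

+1.47%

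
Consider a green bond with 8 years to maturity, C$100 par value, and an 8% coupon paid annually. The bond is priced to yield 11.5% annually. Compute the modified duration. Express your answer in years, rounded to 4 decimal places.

5.3837 years

Periodic yield y = 0.115. First find Macaulay duration:
  t   CF        PV=CF/(1+0.115)^t    t·PV
  1         8.00         7.1749         7.1749
  2         8.00         6.4349        12.8698
  3         8.00         5.7712        17.3136
  4         8.00         5.1760        20.7038
  5         8.00         4.6421        23.2106
  6         8.00         4.1633        24.9800
  7         8.00         3.7339        26.1375
  8       108.00        45.2090       361.6719
  Σ                     82.3053       494.0620
P = 82.3053; Macaulay duration = 494.0620 / 82.3053 = 6.00280 years.
Modified duration = D_Mac / (1 + y) = 6.00280 / 1.115 = 5.38368 years.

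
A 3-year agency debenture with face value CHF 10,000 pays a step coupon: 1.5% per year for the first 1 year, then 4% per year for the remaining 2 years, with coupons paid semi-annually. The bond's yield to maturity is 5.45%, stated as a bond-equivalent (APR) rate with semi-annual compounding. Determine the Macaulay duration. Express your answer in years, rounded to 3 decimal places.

Periodic yield y = 0.02725. Discount each cash flow and weight by its period:
  t   CF        PV=CF/(1+0.02725)^t    t·PV
  1        75.00        73.0105        73.0105
  2        75.00        71.0737       142.1474
  3       200.00       184.5022       553.5066
  4       200.00       179.6079       718.4315
  5       200.00       174.8434       874.2170
  6    10,200.00     8,680.4706    52,082.8238
  Σ                  9,363.5083    54,444.1368
Price P = Σ PV = 9,363.5083.
Macaulay duration = Σ(t·PV) / P = 54,444.1368 / 9,363.5083 = 5.81450 half-year periods.
In years: 5.81450 / 2 = 2.90725 years.

2.907 years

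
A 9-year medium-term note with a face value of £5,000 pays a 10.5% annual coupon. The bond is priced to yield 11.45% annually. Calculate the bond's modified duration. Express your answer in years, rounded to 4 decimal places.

5.5284 years

Periodic yield y = 0.1145. First find Macaulay duration:
  t   CF        PV=CF/(1+0.1145)^t    t·PV
  1       525.00       471.0633       471.0633
  2       525.00       422.6678       845.3356
  3       525.00       379.2443     1,137.7330
  4       525.00       340.2820     1,361.1281
  5       525.00       305.3226     1,526.6130
  6       525.00       273.9548     1,643.7286
  7       525.00       245.8096     1,720.6670
  8       525.00       220.5559     1,764.4474
  9     5,525.00     2,082.6276    18,743.6487
  Σ                  4,741.5279    29,214.3646
P = 4,741.5279; Macaulay duration = 29,214.3646 / 4,741.5279 = 6.16138 years.
Modified duration = D_Mac / (1 + y) = 6.16138 / 1.1145 = 5.52838 years.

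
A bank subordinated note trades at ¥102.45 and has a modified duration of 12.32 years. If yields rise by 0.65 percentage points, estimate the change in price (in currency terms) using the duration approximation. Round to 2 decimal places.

-¥8.20

Duration approximation: ΔP/P ≈ -D_mod · Δy = -12.32 × (+0.0065) = -0.080080.
ΔP ≈ 102.45 × (-0.080080) = -8.204196.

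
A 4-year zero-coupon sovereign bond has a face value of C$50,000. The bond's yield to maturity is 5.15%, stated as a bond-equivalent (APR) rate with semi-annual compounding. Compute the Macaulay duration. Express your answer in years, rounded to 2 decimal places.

4.00 years

A zero-coupon bond has a single cash flow at maturity, so its Macaulay duration equals its maturity: 4 years.
(Equivalently: 8 semi-annual periods ÷ 2 = 4 years.)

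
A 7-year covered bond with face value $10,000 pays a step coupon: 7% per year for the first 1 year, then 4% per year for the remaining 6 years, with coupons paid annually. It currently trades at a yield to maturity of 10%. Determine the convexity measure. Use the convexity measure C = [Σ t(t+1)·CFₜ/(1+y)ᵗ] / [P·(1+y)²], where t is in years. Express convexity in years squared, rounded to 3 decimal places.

36.886

With y = 0.1:
  t   CF        PV=CF/(1+0.1)^t    t·PV        t(t+1)·PV
  1       700.00       636.3636       636.3636       1,272.7273
  2       400.00       330.5785       661.1570       1,983.4711
  3       400.00       300.5259       901.5778       3,606.3110
  4       400.00       273.2054     1,092.8215       5,464.1076
  5       400.00       248.3685     1,241.8426       7,451.0559
  6       400.00       225.7896     1,354.7374       9,483.1620
  7    10,400.00     5,336.8444    37,357.9110     298,863.2881
  Σ                  7,351.6760    43,246.4110     328,124.1230
P = 7,351.6760.
Convexity = Σ t(t+1)·PV / [P·(1+y)²] = 328,124.1230 / (7,351.6760 × 1.210000) = 36.88641.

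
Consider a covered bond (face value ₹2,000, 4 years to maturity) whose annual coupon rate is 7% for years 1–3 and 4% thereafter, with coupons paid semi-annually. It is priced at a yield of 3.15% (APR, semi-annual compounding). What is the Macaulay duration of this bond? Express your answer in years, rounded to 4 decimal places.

Periodic yield y = 0.01575. Discount each cash flow and weight by its period:
  t   CF        PV=CF/(1+0.01575)^t    t·PV
  1        70.00        68.9146        68.9146
  2        70.00        67.8460       135.6920
  3        70.00        66.7940       200.3820
  4        70.00        65.7583       263.0333
  5        70.00        64.7387       323.6934
  6        70.00        63.7349       382.4092
  7        40.00        35.8552       250.9864
  8     2,040.00     1,800.2612    14,402.0895
  Σ                  2,233.9029    16,027.2005
Price P = Σ PV = 2,233.9029.
Macaulay duration = Σ(t·PV) / P = 16,027.2005 / 2,233.9029 = 7.17453 half-year periods.
In years: 7.17453 / 2 = 3.58726 years.

3.5873 years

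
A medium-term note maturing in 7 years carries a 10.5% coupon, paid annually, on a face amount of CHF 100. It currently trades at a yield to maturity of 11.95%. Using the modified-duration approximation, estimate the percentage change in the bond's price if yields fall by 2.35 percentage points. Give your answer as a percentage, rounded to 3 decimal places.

Periodic yield y = 0.1195. Modified duration first:
  t   CF        PV=CF/(1+0.1195)^t    t·PV
  1        10.50         9.3792         9.3792
  2        10.50         8.3780        16.7560
  3        10.50         7.4837        22.4511
  4        10.50         6.6849        26.7395
  5        10.50         5.9713        29.8565
  6        10.50         5.3339        32.0034
  7       110.50        50.1411       350.9875
  Σ                     93.3720       488.1732
P = 93.3720; D_Mac = 5.22826 yrs; D_mod = 5.22826/(1+0.1195) = 4.67017 yrs.
ΔP/P ≈ -D_mod · Δy = -4.67017 × (-0.0235) = +0.109749 = +10.9749%.

+10.975%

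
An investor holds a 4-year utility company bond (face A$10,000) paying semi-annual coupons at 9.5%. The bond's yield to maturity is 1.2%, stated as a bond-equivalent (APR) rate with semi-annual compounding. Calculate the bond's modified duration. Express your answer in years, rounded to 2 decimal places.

Periodic yield y = 0.006. First find Macaulay duration:
  t   CF        PV=CF/(1+0.006)^t    t·PV
  1       475.00       472.1670       472.1670
  2       475.00       469.3509       938.7018
  3       475.00       466.5516     1,399.6547
  4       475.00       463.7690     1,855.0759
  5       475.00       461.0030     2,305.0148
  6       475.00       458.2534     2,749.5206
  7       475.00       455.5203     3,188.6422
  8    10,475.00     9,985.5085    79,884.0680
  Σ                 13,232.1236    92,792.8450
P = 13,232.1236; Macaulay duration = 92,792.8450 / 13,232.1236 = 7.01269 half-year periods = 3.50635 years.
Modified duration = D_Mac / (1 + y) = 3.50635 / 1.006 = 3.48543 years.

3.49 years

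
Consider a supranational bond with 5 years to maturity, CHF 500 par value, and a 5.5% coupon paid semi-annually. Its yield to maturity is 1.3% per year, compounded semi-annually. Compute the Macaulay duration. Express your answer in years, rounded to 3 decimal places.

Periodic yield y = 0.0065. Discount each cash flow and weight by its period:
  t   CF        PV=CF/(1+0.0065)^t    t·PV
  1        13.75        13.6612        13.6612
  2        13.75        13.5730        27.1460
  3        13.75        13.4853        40.4560
  4        13.75        13.3982        53.5929
  5        13.75        13.3117        66.5585
  6        13.75        13.2257        79.3544
  7        13.75        13.1403        91.9823
  8        13.75        13.0555       104.4437
  9        13.75        12.9712       116.7404
  10      513.75       481.5197     4,815.1968
  Σ                    601.3418     5,409.1323
Price P = Σ PV = 601.3418.
Macaulay duration = Σ(t·PV) / P = 5,409.1323 / 601.3418 = 8.99510 half-year periods.
In years: 8.99510 / 2 = 4.49755 years.

4.498 years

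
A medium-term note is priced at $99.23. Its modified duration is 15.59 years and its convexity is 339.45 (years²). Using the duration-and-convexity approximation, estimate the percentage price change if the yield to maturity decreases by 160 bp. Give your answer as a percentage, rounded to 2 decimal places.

+29.29%

Duration effect: -D_mod·Δy = -15.59 × (-0.016) = +0.249440
Convexity effect: ½·C·(Δy)² = 0.5 × 339.45 × (-0.016)² = +0.0434496
ΔP/P ≈ +0.249440 + 0.0434496 = +0.2928896
= +29.28896%.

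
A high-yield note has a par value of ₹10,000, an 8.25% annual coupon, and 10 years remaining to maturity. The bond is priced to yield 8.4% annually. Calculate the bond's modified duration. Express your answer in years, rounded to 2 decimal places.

Periodic yield y = 0.084. First find Macaulay duration:
  t   CF        PV=CF/(1+0.084)^t    t·PV
  1       825.00       761.0701       761.0701
  2       825.00       702.0942     1,404.1884
  3       825.00       647.6884     1,943.0651
  4       825.00       597.4985     2,389.9940
  5       825.00       551.1979     2,755.9894
  6       825.00       508.4851     3,050.9108
  7       825.00       469.0822     3,283.5755
  8       825.00       432.7327     3,461.8614
  9       825.00       399.1999     3,592.7990
  10   10,825.00     4,832.0908    48,320.9076
  Σ                  9,901.1397    70,964.3613
P = 9,901.1397; Macaulay duration = 70,964.3613 / 9,901.1397 = 7.16729 years.
Modified duration = D_Mac / (1 + y) = 7.16729 / 1.084 = 6.61189 years.

6.61 years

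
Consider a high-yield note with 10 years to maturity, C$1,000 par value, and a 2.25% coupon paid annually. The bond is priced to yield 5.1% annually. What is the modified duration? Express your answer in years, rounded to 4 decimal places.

8.4808 years

Periodic yield y = 0.051. First find Macaulay duration:
  t   CF        PV=CF/(1+0.051)^t    t·PV
  1        22.50        21.4082        21.4082
  2        22.50        20.3693        40.7387
  3        22.50        19.3809        58.1428
  4        22.50        18.4405        73.7618
  5        22.50        17.5456        87.7281
  6        22.50        16.6942       100.1653
  7        22.50        15.8841       111.1889
  8        22.50        15.1134       120.9068
  9        22.50        14.3800       129.4198
  10    1,022.50       621.7792     6,217.7915
  Σ                    780.9954     6,961.2520
P = 780.9954; Macaulay duration = 6,961.2520 / 780.9954 = 8.91331 years.
Modified duration = D_Mac / (1 + y) = 8.91331 / 1.051 = 8.48079 years.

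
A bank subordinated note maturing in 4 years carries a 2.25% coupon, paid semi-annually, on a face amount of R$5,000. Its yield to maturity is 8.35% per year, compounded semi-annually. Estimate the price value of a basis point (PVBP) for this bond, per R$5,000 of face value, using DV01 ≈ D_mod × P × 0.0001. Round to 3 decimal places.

Periodic yield y = 0.04175.
  t   CF        PV=CF/(1+0.04175)^t    t·PV
  1        56.25        53.9957        53.9957
  2        56.25        51.8317       103.6634
  3        56.25        49.7545       149.2634
  4        56.25        47.7605       191.0418
  5        56.25        45.8464       229.2319
  6        56.25        44.0090       264.0540
  7        56.25        42.2453       295.7168
  8     5,056.25     3,645.1925    29,161.5399
  Σ                  3,980.6354    30,448.5068
P = 3,980.6354; D_Mac = 7.64916 half-year periods = 3.82458 yrs; D_mod = 3.67130 yrs.
DV01 ≈ 3.67130 × 3,980.6354 × 0.0001 = 1.461411.

R$1.461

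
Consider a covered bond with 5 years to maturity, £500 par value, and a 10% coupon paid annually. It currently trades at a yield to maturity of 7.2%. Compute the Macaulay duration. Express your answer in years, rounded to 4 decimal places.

Periodic yield y = 0.072. Discount each cash flow and weight by its year:
  t   CF        PV=CF/(1+0.072)^t    t·PV
  1        50.00        46.6418        46.6418
  2        50.00        43.5091        87.0183
  3        50.00        40.5869       121.7606
  4        50.00        37.8609       151.4436
  5       550.00       388.4980     1,942.4899
  Σ                    557.0967     2,349.3542
Price P = Σ PV = 557.0967.
Macaulay duration = Σ(t·PV) / P = 2,349.3542 / 557.0967 = 4.21714 years.

4.2171 years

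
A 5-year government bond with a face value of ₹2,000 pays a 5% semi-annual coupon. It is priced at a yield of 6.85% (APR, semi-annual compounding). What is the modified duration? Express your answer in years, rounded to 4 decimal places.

Periodic yield y = 0.03425. First find Macaulay duration:
  t   CF        PV=CF/(1+0.03425)^t    t·PV
  1        50.00        48.3442        48.3442
  2        50.00        46.7433        93.4865
  3        50.00        45.1953       135.5859
  4        50.00        43.6986       174.7945
  5        50.00        42.2515       211.2576
  6        50.00        40.8523       245.1140
  7        50.00        39.4995       276.4963
  8        50.00        38.1914       305.5313
  9        50.00        36.9267       332.3401
  10    2,050.00     1,463.8567    14,638.5670
  Σ                  1,845.5595    16,461.5176
P = 1,845.5595; Macaulay duration = 16,461.5176 / 1,845.5595 = 8.91953 half-year periods = 4.45976 years.
Modified duration = D_Mac / (1 + y) = 4.45976 / 1.03425 = 4.31207 years.

4.3121 years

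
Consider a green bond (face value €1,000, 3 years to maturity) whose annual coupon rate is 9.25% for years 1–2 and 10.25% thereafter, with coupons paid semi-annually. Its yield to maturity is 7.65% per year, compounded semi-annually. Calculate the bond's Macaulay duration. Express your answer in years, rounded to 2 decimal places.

Periodic yield y = 0.03825. Discount each cash flow and weight by its period:
  t   CF        PV=CF/(1+0.03825)^t    t·PV
  1        46.25        44.5461        44.5461
  2        46.25        42.9050        85.8100
  3        46.25        41.3243       123.9730
  4        46.25        39.8019       159.2077
  5        51.25        42.4800       212.3998
  6     1,051.25       839.2558     5,035.5350
  Σ                  1,050.3132     5,661.4716
Price P = Σ PV = 1,050.3132.
Macaulay duration = Σ(t·PV) / P = 5,661.4716 / 1,050.3132 = 5.39027 half-year periods.
In years: 5.39027 / 2 = 2.69514 years.

2.70 years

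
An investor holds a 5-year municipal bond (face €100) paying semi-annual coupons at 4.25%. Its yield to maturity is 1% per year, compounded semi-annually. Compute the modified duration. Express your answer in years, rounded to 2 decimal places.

4.57 years

Periodic yield y = 0.005. First find Macaulay duration:
  t   CF        PV=CF/(1+0.005)^t    t·PV
  1        2.125         2.1144         2.1144
  2        2.125         2.1039         4.2078
  3        2.125         2.0934         6.2803
  4        2.125         2.0830         8.3321
  5        2.125         2.0727        10.3633
  6        2.125         2.0624        12.3741
  7        2.125         2.0521        14.3646
  8        2.125         2.0419        16.3350
  9        2.125         2.0317        18.2855
  10     102.125        97.1564       971.5641
  Σ                    115.8119     1,064.2214
P = 115.8119; Macaulay duration = 1,064.2214 / 115.8119 = 9.18922 half-year periods = 4.59461 years.
Modified duration = D_Mac / (1 + y) = 4.59461 / 1.005 = 4.57175 years.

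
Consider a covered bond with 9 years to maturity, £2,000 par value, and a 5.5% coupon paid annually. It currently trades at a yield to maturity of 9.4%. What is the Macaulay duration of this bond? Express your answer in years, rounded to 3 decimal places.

Periodic yield y = 0.094. Discount each cash flow and weight by its year:
  t   CF        PV=CF/(1+0.094)^t    t·PV
  1       110.00       100.5484       100.5484
  2       110.00        91.9090       183.8180
  3       110.00        84.0119       252.0356
  4       110.00        76.7933       307.1732
  5       110.00        70.1950       350.9749
  6       110.00        64.1636       384.9816
  7       110.00        58.6505       410.5532
  8       110.00        53.6110       428.8882
  9     2,110.00       939.9972     8,459.9747
  Σ                  1,539.8799    10,878.9481
Price P = Σ PV = 1,539.8799.
Macaulay duration = Σ(t·PV) / P = 10,878.9481 / 1,539.8799 = 7.06480 years.

7.065 years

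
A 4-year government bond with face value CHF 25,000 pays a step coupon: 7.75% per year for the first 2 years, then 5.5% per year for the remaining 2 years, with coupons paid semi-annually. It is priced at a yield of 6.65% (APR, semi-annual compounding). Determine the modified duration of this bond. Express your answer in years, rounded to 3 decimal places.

Periodic yield y = 0.03325. First find Macaulay duration:
  t   CF        PV=CF/(1+0.03325)^t    t·PV
  1       968.75       937.5756       937.5756
  2       968.75       907.4044     1,814.8088
  3       968.75       878.2041     2,634.6124
  4       968.75       849.9435     3,399.7740
  5       687.50       583.7752     2,918.8759
  6       687.50       564.9893     3,389.9358
  7       687.50       546.8079     3,827.6555
  8    25,687.50    19,773.2714   158,186.1713
  Σ                 25,041.9715   177,109.4094
P = 25,041.9715; Macaulay duration = 177,109.4094 / 25,041.9715 = 7.07250 half-year periods = 3.53625 years.
Modified duration = D_Mac / (1 + y) = 3.53625 / 1.03325 = 3.42245 years.

3.422 years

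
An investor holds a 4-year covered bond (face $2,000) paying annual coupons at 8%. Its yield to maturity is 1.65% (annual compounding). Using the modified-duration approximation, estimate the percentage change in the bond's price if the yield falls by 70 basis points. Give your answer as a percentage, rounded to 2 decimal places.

+2.50%

Periodic yield y = 0.0165. Modified duration first:
  t   CF        PV=CF/(1+0.0165)^t    t·PV
  1       160.00       157.4029       157.4029
  2       160.00       154.8479       309.6957
  3       160.00       152.3343       457.0030
  4     2,160.00     2,023.1320     8,092.5280
  Σ                  2,487.7171     9,016.6296
P = 2,487.7171; D_Mac = 3.62446 yrs; D_mod = 3.62446/(1+0.0165) = 3.56563 yrs.
ΔP/P ≈ -D_mod · Δy = -3.56563 × (-0.007) = +0.024959 = +2.4959%.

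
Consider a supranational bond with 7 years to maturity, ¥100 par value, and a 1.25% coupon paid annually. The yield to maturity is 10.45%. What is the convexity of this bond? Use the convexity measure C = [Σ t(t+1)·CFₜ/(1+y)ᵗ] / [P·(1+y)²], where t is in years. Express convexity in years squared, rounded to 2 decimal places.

With y = 0.1045:
  t   CF        PV=CF/(1+0.1045)^t    t·PV        t(t+1)·PV
  1         1.25         1.1317         1.1317           2.2635
  2         1.25         1.0247         2.0493           6.1479
  3         1.25         0.9277         2.7831          11.1325
  4         1.25         0.8399         3.3598          16.7988
  5         1.25         0.7605         3.8023          22.8141
  6         1.25         0.6885         4.1311          28.9178
  7       101.25        50.4934       353.4541       2,827.6328
  Σ                     55.8665       370.7115       2,915.7074
P = 55.8665.
Convexity = Σ t(t+1)·PV / [P·(1+y)²] = 2,915.7074 / (55.8665 × 1.219920) = 42.78202.

42.78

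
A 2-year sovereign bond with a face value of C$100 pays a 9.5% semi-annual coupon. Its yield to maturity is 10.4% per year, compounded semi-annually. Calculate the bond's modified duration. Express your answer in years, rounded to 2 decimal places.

1.77 years

Periodic yield y = 0.052. First find Macaulay duration:
  t   CF        PV=CF/(1+0.052)^t    t·PV
  1         4.75         4.5152         4.5152
  2         4.75         4.2920         8.5840
  3         4.75         4.0799        12.2396
  4       104.75        85.5246       342.0984
  Σ                     98.4117       367.4373
P = 98.4117; Macaulay duration = 367.4373 / 98.4117 = 3.73367 half-year periods = 1.86684 years.
Modified duration = D_Mac / (1 + y) = 1.86684 / 1.052 = 1.77456 years.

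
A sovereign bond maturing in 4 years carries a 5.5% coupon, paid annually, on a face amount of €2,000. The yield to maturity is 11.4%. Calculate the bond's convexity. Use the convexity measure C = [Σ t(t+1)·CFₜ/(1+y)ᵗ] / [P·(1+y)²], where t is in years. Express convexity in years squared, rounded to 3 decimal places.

14.317

With y = 0.114:
  t   CF        PV=CF/(1+0.114)^t    t·PV        t(t+1)·PV
  1       110.00        98.7433        98.7433         197.4865
  2       110.00        88.6385       177.2770         531.8309
  3       110.00        79.5678       238.7033         954.8131
  4     2,110.00     1,370.0666     5,480.2666      27,401.3328
  Σ                  1,637.0161     5,994.9901      29,085.4633
P = 1,637.0161.
Convexity = Σ t(t+1)·PV / [P·(1+y)²] = 29,085.4633 / (1,637.0161 × 1.240996) = 14.31702.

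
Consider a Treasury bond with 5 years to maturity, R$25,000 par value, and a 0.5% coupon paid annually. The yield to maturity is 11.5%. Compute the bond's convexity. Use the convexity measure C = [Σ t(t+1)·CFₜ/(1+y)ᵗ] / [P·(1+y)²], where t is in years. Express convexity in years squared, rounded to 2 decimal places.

23.70

With y = 0.115:
  t   CF        PV=CF/(1+0.115)^t    t·PV        t(t+1)·PV
  1       125.00       112.1076       112.1076         224.2152
  2       125.00       100.5450       201.0899         603.2697
  3       125.00        90.1748       270.5245       1,082.0982
  4       125.00        80.8743       323.4972       1,617.4860
  5    25,125.00    14,579.1342    72,895.6710     437,374.0259
  Σ                 14,962.8359    73,802.8903     440,901.0950
P = 14,962.8359.
Convexity = Σ t(t+1)·PV / [P·(1+y)²] = 440,901.0950 / (14,962.8359 × 1.243225) = 23.70159.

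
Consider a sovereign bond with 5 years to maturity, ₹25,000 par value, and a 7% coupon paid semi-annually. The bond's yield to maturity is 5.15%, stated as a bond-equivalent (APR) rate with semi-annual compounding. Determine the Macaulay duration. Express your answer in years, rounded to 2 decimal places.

Periodic yield y = 0.02575. Discount each cash flow and weight by its period:
  t   CF        PV=CF/(1+0.02575)^t    t·PV
  1       875.00       853.0344       853.0344
  2       875.00       831.6201     1,663.2403
  3       875.00       810.7435     2,432.2305
  4       875.00       790.3909     3,161.5637
  5       875.00       770.5493     3,852.7465
  6       875.00       751.2057     4,507.2345
  7       875.00       732.3478     5,126.4345
  8       875.00       713.9632     5,711.7059
  9       875.00       696.0402     6,264.3618
  10   25,875.00    20,066.1984   200,661.9841
  Σ                 27,016.0936   234,234.5360
Price P = Σ PV = 27,016.0936.
Macaulay duration = Σ(t·PV) / P = 234,234.5360 / 27,016.0936 = 8.67019 half-year periods.
In years: 8.67019 / 2 = 4.33509 years.

4.34 years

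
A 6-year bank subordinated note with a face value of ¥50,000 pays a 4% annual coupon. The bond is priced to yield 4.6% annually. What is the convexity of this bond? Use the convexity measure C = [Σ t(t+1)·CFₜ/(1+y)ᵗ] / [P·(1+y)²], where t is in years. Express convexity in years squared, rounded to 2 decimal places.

33.66

With y = 0.046:
  t   CF        PV=CF/(1+0.046)^t    t·PV        t(t+1)·PV
  1     2,000.00     1,912.0459     1,912.0459       3,824.0918
  2     2,000.00     1,827.9597     3,655.9195      10,967.7584
  3     2,000.00     1,747.5715     5,242.7144      20,970.8574
  4     2,000.00     1,670.7184     6,682.8736      33,414.3681
  5     2,000.00     1,597.2451     7,986.2257      47,917.3539
  6    52,000.00    39,702.0778   238,212.4670   1,667,487.2691
  Σ                 48,457.6185   263,692.2460   1,784,581.6988
P = 48,457.6185.
Convexity = Σ t(t+1)·PV / [P·(1+y)²] = 1,784,581.6988 / (48,457.6185 × 1.094116) = 33.65976.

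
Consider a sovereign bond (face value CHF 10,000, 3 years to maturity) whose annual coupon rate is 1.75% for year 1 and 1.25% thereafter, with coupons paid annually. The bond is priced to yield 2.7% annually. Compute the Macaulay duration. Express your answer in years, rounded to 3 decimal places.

2.952 years

Periodic yield y = 0.027. Discount each cash flow and weight by its year:
  t   CF        PV=CF/(1+0.027)^t    t·PV
  1       175.00       170.3992       170.3992
  2       125.00       118.5139       237.0277
  3    10,125.00     9,347.2466    28,041.7398
  Σ                  9,636.1597    28,449.1668
Price P = Σ PV = 9,636.1597.
Macaulay duration = Σ(t·PV) / P = 28,449.1668 / 9,636.1597 = 2.95233 years.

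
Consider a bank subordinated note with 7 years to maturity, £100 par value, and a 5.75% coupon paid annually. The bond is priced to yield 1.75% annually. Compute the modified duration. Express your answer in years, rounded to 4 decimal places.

5.9810 years

Periodic yield y = 0.0175. First find Macaulay duration:
  t   CF        PV=CF/(1+0.0175)^t    t·PV
  1         5.75         5.6511         5.6511
  2         5.75         5.5539        11.1078
  3         5.75         5.4584        16.3752
  4         5.75         5.3645        21.4580
  5         5.75         5.2722        26.3612
  6         5.75         5.1816        31.0894
  7       105.75        93.6568       655.5978
  Σ                    126.1386       767.6406
P = 126.1386; Macaulay duration = 767.6406 / 126.1386 = 6.08569 years.
Modified duration = D_Mac / (1 + y) = 6.08569 / 1.0175 = 5.98103 years.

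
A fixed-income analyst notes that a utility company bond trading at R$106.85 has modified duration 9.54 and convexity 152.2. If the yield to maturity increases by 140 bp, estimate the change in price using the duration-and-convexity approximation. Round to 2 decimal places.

Duration effect: -D_mod·Δy = -9.54 × (+0.014) = -0.133560
Convexity effect: ½·C·(Δy)² = 0.5 × 152.2 × (0.014)² = +0.0149156
ΔP/P ≈ -0.133560 + 0.0149156 = -0.1186444
ΔP ≈ 106.85 × (-0.1186444) = -12.67715414.

-R$12.68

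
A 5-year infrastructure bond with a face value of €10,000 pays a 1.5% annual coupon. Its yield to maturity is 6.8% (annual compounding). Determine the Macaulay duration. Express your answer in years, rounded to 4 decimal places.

Periodic yield y = 0.068. Discount each cash flow and weight by its year:
  t   CF        PV=CF/(1+0.068)^t    t·PV
  1       150.00       140.4494       140.4494
  2       150.00       131.5070       263.0139
  3       150.00       123.1339       369.4016
  4       150.00       115.2939       461.1755
  5    10,150.00     7,304.8244    36,524.1219
  Σ                  7,815.2085    37,758.1623
Price P = Σ PV = 7,815.2085.
Macaulay duration = Σ(t·PV) / P = 37,758.1623 / 7,815.2085 = 4.83137 years.

4.8314 years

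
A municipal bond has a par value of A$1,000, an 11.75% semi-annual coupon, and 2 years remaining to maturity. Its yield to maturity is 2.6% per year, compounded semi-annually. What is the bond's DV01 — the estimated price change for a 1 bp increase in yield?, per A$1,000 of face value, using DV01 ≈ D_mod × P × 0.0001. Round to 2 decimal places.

A$0.22

Periodic yield y = 0.013.
  t   CF        PV=CF/(1+0.013)^t    t·PV
  1        58.75        57.9961        57.9961
  2        58.75        57.2518       114.5036
  3        58.75        56.5171       169.5512
  4     1,058.75     1,005.4388     4,021.7552
  Σ                  1,177.2037     4,363.8060
P = 1,177.2037; D_Mac = 3.70693 half-year periods = 1.85346 yrs; D_mod = 1.82968 yrs.
DV01 ≈ 1.82968 × 1,177.2037 × 0.0001 = 0.215390.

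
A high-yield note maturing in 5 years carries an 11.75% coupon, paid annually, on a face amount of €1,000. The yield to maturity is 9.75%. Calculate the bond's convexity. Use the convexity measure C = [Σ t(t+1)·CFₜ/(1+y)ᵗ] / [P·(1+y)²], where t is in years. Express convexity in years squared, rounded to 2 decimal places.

With y = 0.0975:
  t   CF        PV=CF/(1+0.0975)^t    t·PV        t(t+1)·PV
  1       117.50       107.0615       107.0615         214.1230
  2       117.50        97.5503       195.1007         585.3021
  3       117.50        88.8841       266.6524       1,066.6097
  4       117.50        80.9878       323.9513       1,619.7566
  5     1,117.50       701.8186     3,509.0931      21,054.5586
  Σ                  1,076.3024     4,401.8590      24,540.3500
P = 1,076.3024.
Convexity = Σ t(t+1)·PV / [P·(1+y)²] = 24,540.3500 / (1,076.3024 × 1.204506) = 18.92942.

18.93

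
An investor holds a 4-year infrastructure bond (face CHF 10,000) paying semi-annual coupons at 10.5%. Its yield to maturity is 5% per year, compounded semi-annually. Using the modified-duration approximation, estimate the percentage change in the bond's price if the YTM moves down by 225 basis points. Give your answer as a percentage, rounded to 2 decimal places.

+7.53%

Periodic yield y = 0.025. Modified duration first:
  t   CF        PV=CF/(1+0.025)^t    t·PV
  1       525.00       512.1951       512.1951
  2       525.00       499.7026       999.4051
  3       525.00       487.5147     1,462.5441
  4       525.00       475.6241     1,902.4964
  5       525.00       464.0235     2,320.1175
  6       525.00       452.7059     2,716.2351
  7       525.00       441.6642     3,091.6497
  8    10,525.00     8,638.3577    69,106.8613
  Σ                 11,971.7877    82,111.5043
P = 11,971.7877; D_Mac = 6.85875 half-year periods = 3.42938 yrs; D_mod = 3.42938/(1+0.025) = 3.34573 yrs.
ΔP/P ≈ -D_mod · Δy = -3.34573 × (-0.0225) = +0.075279 = +7.5279%.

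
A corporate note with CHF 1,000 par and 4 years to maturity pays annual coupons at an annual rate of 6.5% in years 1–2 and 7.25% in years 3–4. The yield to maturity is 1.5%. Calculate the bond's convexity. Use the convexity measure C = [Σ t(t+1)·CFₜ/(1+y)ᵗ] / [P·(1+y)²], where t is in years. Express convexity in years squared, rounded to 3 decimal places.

With y = 0.015:
  t   CF        PV=CF/(1+0.015)^t    t·PV        t(t+1)·PV
  1        65.00        64.0394        64.0394         128.0788
  2        65.00        63.0930       126.1860         378.5581
  3        72.50        69.3330       207.9989         831.9958
  4     1,072.50     1,010.4926     4,041.9703      20,209.8517
  Σ                  1,206.9580     4,440.1947      21,548.4844
P = 1,206.9580.
Convexity = Σ t(t+1)·PV / [P·(1+y)²] = 21,548.4844 / (1,206.9580 × 1.030225) = 17.32976.

17.330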